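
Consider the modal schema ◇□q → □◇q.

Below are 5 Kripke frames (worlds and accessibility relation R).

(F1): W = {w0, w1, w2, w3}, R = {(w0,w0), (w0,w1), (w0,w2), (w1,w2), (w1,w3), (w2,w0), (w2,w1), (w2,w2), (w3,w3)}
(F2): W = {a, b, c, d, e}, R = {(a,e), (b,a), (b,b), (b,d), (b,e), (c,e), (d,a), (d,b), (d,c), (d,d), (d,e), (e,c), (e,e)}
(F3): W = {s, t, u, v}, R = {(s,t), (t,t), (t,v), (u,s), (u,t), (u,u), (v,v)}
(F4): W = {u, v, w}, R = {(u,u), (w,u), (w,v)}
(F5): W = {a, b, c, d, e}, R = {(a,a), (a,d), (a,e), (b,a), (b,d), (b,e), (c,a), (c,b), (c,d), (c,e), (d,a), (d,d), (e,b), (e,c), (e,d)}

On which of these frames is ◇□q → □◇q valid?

(F2), (F3), (F5)

Frame correspondent (Sahlqvist): ∀x ∀y ∀z (Rxy ∧ Rxz → ∃w (Ryw ∧ Rzw)) — i.e. convergence.
(F1): fails — Rw1w2 and Rw1w3 but w2 and w3 have no common successor.
(F2): ✓.
(F3): ✓.
(F4): fails — Rwu and Rwv but u and v have no common successor.
(F5): ✓.
Valid on: (F2), (F3), (F5).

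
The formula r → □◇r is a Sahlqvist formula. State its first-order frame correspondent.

Symmetry

Suppose r→□◇r is valid. Take Rxy and set V(r)={x}. Then r at x, so □◇r at x, so ◇r at y, so some z with Ryz has r; z=x, i.e. Ryx.
Conversely, on a frame with symmetry the schema holds at every world under every valuation.
Frame condition: ∀x ∀y (Rxy → Ryx).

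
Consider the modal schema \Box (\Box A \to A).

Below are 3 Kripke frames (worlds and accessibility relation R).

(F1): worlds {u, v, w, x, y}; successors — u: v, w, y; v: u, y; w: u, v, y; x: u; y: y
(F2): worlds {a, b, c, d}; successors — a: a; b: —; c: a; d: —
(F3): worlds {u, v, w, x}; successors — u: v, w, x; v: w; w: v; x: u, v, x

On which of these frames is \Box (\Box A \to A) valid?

(F2)

This is the axiom for shift-reflexivity; its first-order frame correspondent is \forall x \forall y (Rxy \to Ryy).
(F1): fails — Ruv but not Rvv.
(F2): satisfies the condition.
(F3): fails — Ruv but not Rvv.
Valid on: (F2).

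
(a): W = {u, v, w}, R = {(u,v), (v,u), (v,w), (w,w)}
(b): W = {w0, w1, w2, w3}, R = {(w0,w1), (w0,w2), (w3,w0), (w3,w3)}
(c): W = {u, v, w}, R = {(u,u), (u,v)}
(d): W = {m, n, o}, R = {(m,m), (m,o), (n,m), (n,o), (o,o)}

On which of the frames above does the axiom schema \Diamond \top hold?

(a), (d)

This is the axiom for seriality; its first-order frame correspondent is \forall x \exists y Rxy.
(a): condition met.
(b): fails — world w1 has no successor.
(c): fails — world v has no successor.
(d): condition met.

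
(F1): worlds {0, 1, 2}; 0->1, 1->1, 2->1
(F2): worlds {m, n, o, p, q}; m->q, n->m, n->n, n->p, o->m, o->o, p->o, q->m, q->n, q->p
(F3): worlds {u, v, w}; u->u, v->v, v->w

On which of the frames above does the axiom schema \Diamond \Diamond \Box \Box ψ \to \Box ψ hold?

Frame correspondent (Sahlqvist): \forall x \forall y \forall z ((x R^2 y \wedge xRz) \to \exists w (y R^2 w \wedge z = w)) — i.e. a generalized confluence (Geach) condition.
(F1): satisfies the condition.
(F2): fails — mR²m, mRq but no w with mR²w and q=w.
(F3): fails — vR²w, vRv but no t with wR²t and v=t.

(F1)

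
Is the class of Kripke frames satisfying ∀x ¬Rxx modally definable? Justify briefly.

Not modally definable

Any modally definable frame class is closed under surjective bounded morphisms.
The 5-cycle (worlds s,t,u,v,w with s→t→u→v→w→s) is irreflexive, and the map sending every world to a single reflexive point • is a surjective bounded morphism (forth: every edge maps to (•,•); back: every world has a successor). So any modal formula valid on the 5-cycle is also valid on the reflexive point, which is not irreflexive.
So no modal formula (or set of formulas) defines exactly the irreflexive frames.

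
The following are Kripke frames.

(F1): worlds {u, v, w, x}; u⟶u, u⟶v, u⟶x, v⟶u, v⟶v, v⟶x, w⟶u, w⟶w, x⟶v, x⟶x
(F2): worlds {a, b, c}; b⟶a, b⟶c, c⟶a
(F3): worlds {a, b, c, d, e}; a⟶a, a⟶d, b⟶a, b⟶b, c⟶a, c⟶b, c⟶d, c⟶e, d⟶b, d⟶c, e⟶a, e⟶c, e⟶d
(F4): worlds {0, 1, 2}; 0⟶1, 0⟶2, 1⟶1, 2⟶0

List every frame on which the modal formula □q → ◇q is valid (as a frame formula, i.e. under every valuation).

This is the axiom for seriality; its first-order frame correspondent is ∀x ∃y Rxy.
(F1): holds.
(F2): fails — world a has no successor.
(F3): holds.
(F4): holds.

(F1), (F3), (F4)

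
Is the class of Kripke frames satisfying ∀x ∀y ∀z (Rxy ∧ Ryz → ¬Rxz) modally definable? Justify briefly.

Modal frame validity is preserved under surjective bounded morphisms.
The 3-cycle (worlds a,b,c with a→b→c→a) is intransitive. Mapping every world to a single reflexive point • is a surjective bounded morphism; the reflexive point is not intransitive (R••∧R•• but R••).
So no modal formula (or set of formulas) defines exactly the intransitive frames.

Not modally definable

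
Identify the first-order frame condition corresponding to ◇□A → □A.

Replacing A by ¬A and contraposing gives the equivalent schema ◇A → □◇A.
Suppose ◇A→□◇A is valid. Take Rxy, Rxz and set V(A)={y}. Then ◇A at x, so □◇A at x, so ◇A at z, so some w with Rzw has A; w=y, i.e. Rzy. By symmetry of the argument, Ryz.

the Euclidean property: ∀x ∀y ∀z (Rxy ∧ Rxz → Ryz)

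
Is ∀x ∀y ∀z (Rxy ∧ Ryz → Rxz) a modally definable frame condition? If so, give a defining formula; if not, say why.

Definable; □p → □□p defines it

Yes: it is transitivity, defined by the 4 schema □p → □□p.
Suppose □p→□□p is valid. Take Rxy, Ryz and set V(p)={w : Rxw}. Then □p at x, so □□p at x, so □p at y, so p at z, i.e. Rxz.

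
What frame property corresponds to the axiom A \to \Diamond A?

Reflexivity

Replacing A by ¬A and contraposing gives the equivalent schema □A → A.
Suppose □A→A is valid. At any x set V(A)={w : Rxw}. Then □A holds at x, so A holds at x, i.e. Rxx.
Conversely, on a frame with reflexivity the schema holds at every world under every valuation.
Frame condition: \forall x Rxx.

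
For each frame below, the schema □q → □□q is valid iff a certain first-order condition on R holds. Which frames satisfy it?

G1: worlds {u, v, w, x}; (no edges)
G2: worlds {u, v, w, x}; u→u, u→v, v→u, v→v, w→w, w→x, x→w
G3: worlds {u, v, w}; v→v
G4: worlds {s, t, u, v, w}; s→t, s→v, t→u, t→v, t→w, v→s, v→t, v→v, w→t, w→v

G1, G3

This is the axiom for transitivity; its first-order frame correspondent is ∀x ∀y ∀z (Rxy ∧ Ryz → Rxz).
G1: ✓.
G2: fails — Rxw and Rwx but not Rxx.
G3: ✓.
G4: fails — Rwt and Rtw but not Rww.
Valid on: G1, G3.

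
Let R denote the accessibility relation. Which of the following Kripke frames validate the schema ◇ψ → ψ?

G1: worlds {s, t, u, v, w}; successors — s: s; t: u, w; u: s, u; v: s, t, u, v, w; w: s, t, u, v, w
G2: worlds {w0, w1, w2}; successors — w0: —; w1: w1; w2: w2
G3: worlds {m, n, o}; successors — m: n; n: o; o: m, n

Frame correspondent (Sahlqvist): ∀x ∀y (xRy → ∃w (y = w ∧ x = w)) — i.e. a generalized confluence (Geach) condition.
G1: fails — tRu but u ≠ t.
G2: condition met.
G3: fails — mRn but n ≠ m.

G2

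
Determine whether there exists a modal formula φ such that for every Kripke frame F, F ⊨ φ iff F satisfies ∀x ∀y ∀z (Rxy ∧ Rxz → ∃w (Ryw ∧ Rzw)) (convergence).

Yes: it is convergence, defined by the .2 schema ◇□p → □◇p.
Suppose ◇□p→□◇p is valid. Take Rxy, Rxz and set V(p)={w : Ryw}. Then □p at y so ◇□p at x, so □◇p at x, so ◇p at z, giving w with Rzw and Ryw.

Yes — defined by ◇□p → □◇p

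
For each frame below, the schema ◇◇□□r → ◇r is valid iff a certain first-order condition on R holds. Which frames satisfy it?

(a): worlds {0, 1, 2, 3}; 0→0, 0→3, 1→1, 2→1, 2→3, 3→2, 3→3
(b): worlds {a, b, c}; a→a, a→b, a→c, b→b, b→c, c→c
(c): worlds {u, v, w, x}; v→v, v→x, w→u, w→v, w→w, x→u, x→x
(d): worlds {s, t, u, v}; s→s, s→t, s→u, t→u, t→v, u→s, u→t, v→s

The schema corresponds to a generalized confluence (Geach) condition: ∀x ∀y (xR²y → ∃w (yR²w ∧ xRw)).
(a): fails — 3R²1 but no w with 1R²w and 3Rw.
(b): condition met.
(c): fails — vR²u but no t with uR²t and vRt.
(d): fails — tR²t but no w with tR²w and tRw.
Valid on: (b).

(b)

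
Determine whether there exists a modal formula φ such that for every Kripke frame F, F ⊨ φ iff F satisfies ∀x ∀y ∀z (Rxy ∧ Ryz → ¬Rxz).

Any modally definable frame class is closed under surjective bounded morphisms.
The 3-cycle (worlds s,t,u with s→t→u→s) is intransitive. Mapping every world to a single reflexive point • is a surjective bounded morphism; the reflexive point is not intransitive (R••∧R•• but R••).
So no modal formula (or set of formulas) defines exactly the intransitive frames.

Not definable by any modal formula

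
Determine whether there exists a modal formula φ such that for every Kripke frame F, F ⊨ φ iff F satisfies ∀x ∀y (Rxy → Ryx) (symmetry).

This is a Sahlqvist condition; the B axiom r → □◇r defines it.

Yes, by r → □◇r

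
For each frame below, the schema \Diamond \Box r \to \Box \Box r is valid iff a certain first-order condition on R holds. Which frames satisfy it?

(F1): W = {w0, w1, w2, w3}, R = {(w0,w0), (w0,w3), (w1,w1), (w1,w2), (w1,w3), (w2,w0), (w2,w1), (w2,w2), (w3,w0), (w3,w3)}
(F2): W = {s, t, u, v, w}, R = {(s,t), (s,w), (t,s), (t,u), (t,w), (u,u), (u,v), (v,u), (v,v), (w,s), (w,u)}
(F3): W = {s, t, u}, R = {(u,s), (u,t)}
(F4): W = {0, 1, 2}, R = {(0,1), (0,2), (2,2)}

Frame correspondent (Sahlqvist): \forall x \forall y \forall z ((xRy \wedge x R^2 z) \to \exists w (yRw \wedge z = w)) — i.e. a generalized confluence (Geach) condition.
(F1): fails — w1Rw1, w1R²w0 but no w with w1Rw and w0=w.
(F2): fails — sRw, sR²w but no w* with wRw* and w=w*.
(F3): holds.
(F4): fails — 0R1, 0R²2 but no w with 1Rw and 2=w.

(F3)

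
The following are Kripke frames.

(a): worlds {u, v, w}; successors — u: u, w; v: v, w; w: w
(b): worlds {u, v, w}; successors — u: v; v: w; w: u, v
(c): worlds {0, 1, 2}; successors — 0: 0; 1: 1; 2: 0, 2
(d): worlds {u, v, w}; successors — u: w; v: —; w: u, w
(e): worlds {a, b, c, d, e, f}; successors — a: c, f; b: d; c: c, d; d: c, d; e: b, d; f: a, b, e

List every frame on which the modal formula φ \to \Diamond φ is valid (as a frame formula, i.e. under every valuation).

This is the axiom for reflexivity; its first-order frame correspondent is \forall x Rxx.
(a): condition met.
(b): fails — world u does not see itself.
(c): condition met.
(d): fails — world u does not see itself.
(e): fails — world a does not see itself.
Valid on: (a), (c).

(a), (c)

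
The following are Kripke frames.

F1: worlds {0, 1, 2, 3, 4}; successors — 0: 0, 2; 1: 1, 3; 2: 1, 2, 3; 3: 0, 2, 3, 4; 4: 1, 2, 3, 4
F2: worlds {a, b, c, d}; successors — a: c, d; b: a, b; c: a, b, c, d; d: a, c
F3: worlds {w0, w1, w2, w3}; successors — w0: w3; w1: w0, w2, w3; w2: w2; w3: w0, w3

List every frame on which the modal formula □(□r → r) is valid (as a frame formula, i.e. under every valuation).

F1

The schema corresponds to shift-reflexivity: ∀x ∀y (Rxy → Ryy).
F1: holds.
F2: fails — Rcd but not Rdd.
F3: fails — Rw1w0 but not Rw0w0.
Valid on: F1.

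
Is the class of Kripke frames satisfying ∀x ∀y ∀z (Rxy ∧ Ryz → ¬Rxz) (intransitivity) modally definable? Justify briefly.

Not definable by any modal formula

Modal frame validity is preserved under surjective bounded morphisms.
The 5-cycle (worlds w0,w1,w2,w3,w4 with w0→w1→w2→w3→w4→w0) is intransitive. Mapping every world to a single reflexive point • is a surjective bounded morphism; the reflexive point is not intransitive (R••∧R•• but R••).
So no modal formula (or set of formulas) defines exactly the intransitive frames.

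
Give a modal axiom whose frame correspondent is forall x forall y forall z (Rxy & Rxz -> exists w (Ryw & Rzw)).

The condition is convergence. The .2 schema ◇□p → □◇p defines it.
Suppose ◇□p→□◇p is valid. Take Rxy, Rxz and set V(p)={w : Ryw}. Then □p at y so ◇□p at x, so □◇p at x, so ◇p at z, giving w with Rzw and Ryw.

◇□p → □◇p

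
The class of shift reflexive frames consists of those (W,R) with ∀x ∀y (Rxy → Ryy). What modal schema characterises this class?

This is shift-reflexivity; the standard corresponding axiom is T□: □(□ψ → ψ).
Suppose □(□ψ→ψ) is valid. Take Rxy and set V(ψ)={w : Ryw}. Then at y, □ψ holds; since □(□ψ→ψ) at x, □ψ→ψ at y, so ψ at y, i.e. Ryy.

□(□ψ → ψ)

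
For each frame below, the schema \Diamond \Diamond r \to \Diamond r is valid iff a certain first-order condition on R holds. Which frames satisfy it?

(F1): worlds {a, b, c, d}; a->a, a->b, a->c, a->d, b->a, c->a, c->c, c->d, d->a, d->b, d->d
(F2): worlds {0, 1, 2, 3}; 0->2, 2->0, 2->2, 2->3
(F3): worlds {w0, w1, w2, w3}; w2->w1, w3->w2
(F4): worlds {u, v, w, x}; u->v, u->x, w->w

(F4)

Frame correspondent (Sahlqvist): \forall x \forall y \forall z (Rxy \wedge Ryz \to Rxz) — i.e. transitivity.
(F1): fails — Rcd and Rdb but not Rcb.
(F2): fails — R02 and R23 but not R03.
(F3): fails — Rw3w2 and Rw2w1 but not Rw3w1.
(F4): ✓.
Valid on: (F4).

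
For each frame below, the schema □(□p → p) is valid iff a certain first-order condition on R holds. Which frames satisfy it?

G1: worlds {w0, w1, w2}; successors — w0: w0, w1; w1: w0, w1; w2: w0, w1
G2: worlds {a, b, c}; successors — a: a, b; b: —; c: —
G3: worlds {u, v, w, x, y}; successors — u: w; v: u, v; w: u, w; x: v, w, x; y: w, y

Frame correspondent (Sahlqvist): ∀x ∀y (Rxy → Ryy) — i.e. shift-reflexivity.
G1: holds.
G2: fails — Rab but not Rbb.
G3: fails — Rwu but not Ruu.

G1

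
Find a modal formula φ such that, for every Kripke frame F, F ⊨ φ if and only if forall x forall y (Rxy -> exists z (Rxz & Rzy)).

The condition is density. The C4 schema □□p → □p defines it.
Suppose □□p→□p is valid. Take Rxy and set V(p)={w : xR²w}. Then □□p at x, so □p at x, so p at y, i.e. ∃z(Rxz∧Rzy).

□□p → □p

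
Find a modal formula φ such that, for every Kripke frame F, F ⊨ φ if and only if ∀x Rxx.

□p → p

This is reflexivity; the standard corresponding axiom is T: □p → p.
Suppose □p→p is valid. At any x set V(p)={w : Rxw}. Then □p holds at x, so p holds at x, i.e. Rxx.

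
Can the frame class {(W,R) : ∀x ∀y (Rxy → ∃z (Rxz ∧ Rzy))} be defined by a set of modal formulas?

Yes — defined by □□r → □r

Yes: it is density, defined by the C4 schema □□r → □r.
Suppose □□r→□r is valid. Take Rxy and set V(r)={w : xR²w}. Then □□r at x, so □r at x, so r at y, i.e. ∃z(Rxz∧Rzy).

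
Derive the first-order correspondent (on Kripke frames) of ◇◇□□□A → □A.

∀x ∀y ∀z ((xR²y ∧ xRz) → ∃w (yR³w ∧ z = w))

This is a Sahlqvist (Geach-type) schema ◇^2□^3A → □^1◇^0A.
Minimal-valuation argument: fix x; take any y with xR^2y and any z with xR^1z. Set V(A) to the set of worlds R-reachable from y in exactly 3 steps. Then □^3A holds at y, so the antecedent holds at x; validity forces ◇^0A at z, giving a w with zR^0w and yR^3w.
First-order correspondent: ∀x ∀y ∀z ((xR²y ∧ xRz) → ∃w (yR³w ∧ z = w)).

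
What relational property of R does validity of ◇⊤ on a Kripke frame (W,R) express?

◇⊤ holds at w iff w has a successor, so frame-validity of ◇⊤ is exactly seriality. Equivalently via □ψ → ◇ψ:
Suppose □ψ→◇ψ is valid. At any x set V(ψ)=W. Then □ψ at x, so ◇ψ at x, so x has a successor.
Conversely, any frame satisfying ∀x ∃y Rxy validates the schema.
Frame condition: ∀x ∃y Rxy.

Seriality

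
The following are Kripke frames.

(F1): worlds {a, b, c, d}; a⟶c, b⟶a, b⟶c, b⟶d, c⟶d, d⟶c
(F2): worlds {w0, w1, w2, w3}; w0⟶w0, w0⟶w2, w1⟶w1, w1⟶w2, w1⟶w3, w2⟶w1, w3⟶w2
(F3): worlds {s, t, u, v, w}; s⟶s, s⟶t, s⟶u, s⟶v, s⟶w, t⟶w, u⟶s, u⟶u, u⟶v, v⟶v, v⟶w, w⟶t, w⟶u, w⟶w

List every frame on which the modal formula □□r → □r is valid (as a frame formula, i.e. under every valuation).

(F3)

This is the axiom for density; its first-order frame correspondent is ∀x ∀y (Rxy → ∃z (Rxz ∧ Rzy)).
(F1): fails — Rcd but no z with Rcz and Rzd.
(F2): fails — Rw3w2 but no z with Rw3z and Rzw2.
(F3): satisfies the condition.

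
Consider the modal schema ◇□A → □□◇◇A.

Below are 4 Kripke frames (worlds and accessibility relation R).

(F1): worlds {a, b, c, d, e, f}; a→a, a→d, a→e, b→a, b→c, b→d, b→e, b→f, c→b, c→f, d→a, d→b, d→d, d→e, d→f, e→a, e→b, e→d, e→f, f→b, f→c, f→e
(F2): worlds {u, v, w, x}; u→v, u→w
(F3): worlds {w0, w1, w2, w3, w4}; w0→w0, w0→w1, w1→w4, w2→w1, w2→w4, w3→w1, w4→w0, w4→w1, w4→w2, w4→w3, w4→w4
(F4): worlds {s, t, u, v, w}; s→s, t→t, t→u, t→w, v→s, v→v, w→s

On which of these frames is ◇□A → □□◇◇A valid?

Frame correspondent (Sahlqvist): ∀x ∀y ∀z ((xRy ∧ xR²z) → ∃w (yRw ∧ zR²w)) — i.e. a generalized confluence (Geach) condition.
(F1): condition met.
(F2): condition met.
(F3): fails — w4Rw0, w4R²w3 but no w with w0Rw and w3R²w.
(F4): fails — tRt, tR²s but no w* with tRw* and sR²w*.

(F1), (F2)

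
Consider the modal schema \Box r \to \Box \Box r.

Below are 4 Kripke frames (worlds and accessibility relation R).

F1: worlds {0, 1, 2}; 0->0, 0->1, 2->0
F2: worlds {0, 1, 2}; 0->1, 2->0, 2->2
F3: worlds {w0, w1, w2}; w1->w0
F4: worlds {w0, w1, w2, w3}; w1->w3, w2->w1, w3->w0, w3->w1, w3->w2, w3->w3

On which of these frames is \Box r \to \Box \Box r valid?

F3

This is the axiom for transitivity; its first-order frame correspondent is \forall x \forall y \forall z (Rxy \wedge Ryz \to Rxz).
F1: fails — R20 and R01 but not R21.
F2: fails — R20 and R01 but not R21.
F3: condition met.
F4: fails — Rw1w3 and Rw3w1 but not Rw1w1.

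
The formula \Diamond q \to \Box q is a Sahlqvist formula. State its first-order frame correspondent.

This schema is the CD axiom.
Its frame correspondent is partial functionality — \forall x \forall y \forall z (Rxy \wedge Rxz \to y = z).

Partial functionality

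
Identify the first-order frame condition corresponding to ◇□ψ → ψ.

Replacing ψ by ¬ψ and contraposing gives the equivalent schema ψ → □◇ψ.
Suppose ψ→□◇ψ is valid. Take Rxy and set V(ψ)={x}. Then ψ at x, so □◇ψ at x, so ◇ψ at y, so some z with Ryz has ψ; z=x, i.e. Ryx.
Conversely, on a frame with symmetry the schema holds at every world under every valuation.
Frame condition: ∀x ∀y (Rxy → Ryx).

symmetry: ∀x ∀y (Rxy → Ryx)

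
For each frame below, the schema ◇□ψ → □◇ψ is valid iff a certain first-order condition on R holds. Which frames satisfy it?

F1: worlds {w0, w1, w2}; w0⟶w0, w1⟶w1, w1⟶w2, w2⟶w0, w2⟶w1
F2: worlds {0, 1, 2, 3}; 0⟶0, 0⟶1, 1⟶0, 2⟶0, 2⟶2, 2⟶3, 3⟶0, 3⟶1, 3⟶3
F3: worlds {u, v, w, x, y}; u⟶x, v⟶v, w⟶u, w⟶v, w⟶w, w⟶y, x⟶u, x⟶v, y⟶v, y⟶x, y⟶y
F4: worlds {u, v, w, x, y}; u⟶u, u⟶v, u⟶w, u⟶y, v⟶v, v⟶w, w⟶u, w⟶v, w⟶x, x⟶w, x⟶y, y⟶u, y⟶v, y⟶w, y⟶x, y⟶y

This is the axiom for convergence; its first-order frame correspondent is ∀x ∀y ∀z (Rxy ∧ Rxz → ∃w (Ryw ∧ Rzw)).
F1: fails — Rw2w1 and Rw2w0 but w1 and w0 have no common successor.
F2: ✓.
F3: fails — Rww and Rwu but w and u have no common successor.
F4: fails — Ryx and Ryw but x and w have no common successor.

F2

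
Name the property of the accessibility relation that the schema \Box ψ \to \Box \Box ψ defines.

Suppose □ψ→□□ψ is valid. Take Rxy, Ryz and set V(ψ)={w : Rxw}. Then □ψ at x, so □□ψ at x, so □ψ at y, so ψ at z, i.e. Rxz.

Transitivity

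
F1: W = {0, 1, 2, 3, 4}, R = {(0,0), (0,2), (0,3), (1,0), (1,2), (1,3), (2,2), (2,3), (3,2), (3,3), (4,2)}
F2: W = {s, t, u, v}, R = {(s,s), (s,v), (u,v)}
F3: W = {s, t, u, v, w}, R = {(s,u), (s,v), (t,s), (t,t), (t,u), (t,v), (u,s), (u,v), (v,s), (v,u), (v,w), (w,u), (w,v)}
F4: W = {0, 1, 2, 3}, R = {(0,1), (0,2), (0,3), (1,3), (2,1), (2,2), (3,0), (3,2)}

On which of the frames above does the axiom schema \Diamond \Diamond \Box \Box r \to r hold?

none

The schema corresponds to a generalized confluence (Geach) condition: \forall x \forall y (x R^2 y \to \exists w (y R^2 w \wedge x = w)).
F1: fails — 0R²2 but no w with 2R²w and 0=w.
F2: fails — sR²v but no w with vR²w and s=w.
F3: fails — tR²s but no w* with sR²w* and t=w*.
F4: fails — 0R²2 but no w with 2R²w and 0=w.
Valid on no frame.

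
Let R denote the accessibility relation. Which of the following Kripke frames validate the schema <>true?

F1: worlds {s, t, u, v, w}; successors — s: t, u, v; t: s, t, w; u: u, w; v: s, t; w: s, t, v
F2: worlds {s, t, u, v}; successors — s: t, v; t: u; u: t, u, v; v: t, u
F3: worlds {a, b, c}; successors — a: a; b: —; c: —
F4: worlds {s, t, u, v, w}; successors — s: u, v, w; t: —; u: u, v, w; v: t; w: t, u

Frame correspondent (Sahlqvist): forall x exists y Rxy — i.e. seriality.
F1: satisfies the condition.
F2: satisfies the condition.
F3: fails — world b has no successor.
F4: fails — world t has no successor.

F1, F2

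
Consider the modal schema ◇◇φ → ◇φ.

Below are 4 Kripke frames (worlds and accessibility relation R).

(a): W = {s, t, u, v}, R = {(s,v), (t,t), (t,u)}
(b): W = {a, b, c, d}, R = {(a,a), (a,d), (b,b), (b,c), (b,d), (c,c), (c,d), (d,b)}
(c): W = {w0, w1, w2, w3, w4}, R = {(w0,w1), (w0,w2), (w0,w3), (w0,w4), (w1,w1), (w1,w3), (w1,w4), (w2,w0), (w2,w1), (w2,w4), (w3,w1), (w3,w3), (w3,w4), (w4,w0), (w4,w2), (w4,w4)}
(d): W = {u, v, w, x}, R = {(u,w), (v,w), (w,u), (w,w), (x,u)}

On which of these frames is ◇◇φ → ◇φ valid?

The schema corresponds to transitivity: ∀x ∀y ∀z (Rxy ∧ Ryz → Rxz).
(a): holds.
(b): fails — Rcd and Rdb but not Rcb.
(c): fails — Rw0w4 and Rw4w0 but not Rw0w0.
(d): fails — Ruw and Rwu but not Ruu.
Valid on: (a).

(a)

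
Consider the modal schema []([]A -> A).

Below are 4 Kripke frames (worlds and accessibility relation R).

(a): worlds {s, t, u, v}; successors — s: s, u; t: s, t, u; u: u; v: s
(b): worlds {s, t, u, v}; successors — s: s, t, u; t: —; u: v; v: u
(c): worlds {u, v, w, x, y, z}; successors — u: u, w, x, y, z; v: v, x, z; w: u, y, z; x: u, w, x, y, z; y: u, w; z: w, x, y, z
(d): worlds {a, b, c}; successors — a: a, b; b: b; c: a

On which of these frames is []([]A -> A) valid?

The schema corresponds to shift-reflexivity: forall x forall y (Rxy -> Ryy).
(a): holds.
(b): fails — Ruv but not Rvv.
(c): fails — Ruy but not Ryy.
(d): holds.

(a), (d)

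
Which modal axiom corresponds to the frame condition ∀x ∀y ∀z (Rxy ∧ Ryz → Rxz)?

□q → □□q

This is transitivity; the standard corresponding axiom is 4: □q → □□q.
Suppose □q→□□q is valid. Take Rxy, Ryz and set V(q)={w : Rxw}. Then □q at x, so □□q at x, so □q at y, so q at z, i.e. Rxz.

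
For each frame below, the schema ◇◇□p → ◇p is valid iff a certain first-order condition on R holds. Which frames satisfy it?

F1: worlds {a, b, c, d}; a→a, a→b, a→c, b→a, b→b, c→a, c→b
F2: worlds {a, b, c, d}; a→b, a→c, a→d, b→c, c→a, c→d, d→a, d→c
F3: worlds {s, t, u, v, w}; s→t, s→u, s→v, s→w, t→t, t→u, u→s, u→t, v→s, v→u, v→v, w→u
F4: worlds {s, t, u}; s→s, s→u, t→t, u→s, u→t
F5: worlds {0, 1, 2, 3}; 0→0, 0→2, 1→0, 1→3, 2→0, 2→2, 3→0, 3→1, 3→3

This is the axiom for a generalized confluence (Geach) condition; its first-order frame correspondent is ∀x ∀y (xR²y → ∃w (yRw ∧ xRw)).
F1: condition met.
F2: fails — cR²b but no w with bRw and cRw.
F3: fails — uR²w but no w* with wRw* and uRw*.
F4: fails — sR²t but no w with tRw and sRw.
F5: condition met.
Valid on: F1, F5.

F1, F5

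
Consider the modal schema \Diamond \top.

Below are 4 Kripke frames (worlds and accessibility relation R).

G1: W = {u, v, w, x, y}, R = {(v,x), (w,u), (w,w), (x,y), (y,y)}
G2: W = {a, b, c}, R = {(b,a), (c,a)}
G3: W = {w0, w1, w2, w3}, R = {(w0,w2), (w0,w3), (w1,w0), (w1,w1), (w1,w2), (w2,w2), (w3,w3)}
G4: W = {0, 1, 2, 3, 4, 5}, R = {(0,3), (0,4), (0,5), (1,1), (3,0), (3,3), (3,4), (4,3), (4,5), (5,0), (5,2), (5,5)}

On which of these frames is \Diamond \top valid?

G3

The schema corresponds to seriality: \forall x \exists y Rxy.
G1: fails — world u has no successor.
G2: fails — world a has no successor.
G3: ✓.
G4: fails — world 2 has no successor.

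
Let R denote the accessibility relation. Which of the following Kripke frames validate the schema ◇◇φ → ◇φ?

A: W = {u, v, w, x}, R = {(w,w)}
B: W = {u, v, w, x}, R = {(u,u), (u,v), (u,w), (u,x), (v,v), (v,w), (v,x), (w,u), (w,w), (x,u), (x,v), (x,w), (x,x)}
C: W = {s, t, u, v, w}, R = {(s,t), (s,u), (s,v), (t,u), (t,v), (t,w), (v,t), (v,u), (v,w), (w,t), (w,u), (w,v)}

A

The schema corresponds to transitivity: ∀x ∀y ∀z (Rxy ∧ Ryz → Rxz).
A: condition met.
B: fails — Rwu and Ruv but not Rwv.
C: fails — Rwt and Rtw but not Rww.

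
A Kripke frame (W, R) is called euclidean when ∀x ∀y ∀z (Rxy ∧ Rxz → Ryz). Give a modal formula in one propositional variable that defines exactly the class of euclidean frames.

The condition is the Euclidean property. The 5 schema ◇r → □◇r defines it.
Suppose ◇r→□◇r is valid. Take Rxy, Rxz and set V(r)={y}. Then ◇r at x, so □◇r at x, so ◇r at z, so some w with Rzw has r; w=y, i.e. Rzy. By symmetry of the argument, Ryz.

◇r → □◇r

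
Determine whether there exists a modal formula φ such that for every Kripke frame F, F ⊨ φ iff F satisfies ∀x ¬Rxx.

Any modally definable frame class is closed under surjective bounded morphisms.
The 3-cycle (worlds w0,w1,w2 with w0→w1→w2→w0) is irreflexive, and the map sending every world to a single reflexive point • is a surjective bounded morphism (forth: every edge maps to (•,•); back: every world has a successor). So any modal formula valid on the 3-cycle is also valid on the reflexive point, which is not irreflexive.
So no modal formula (or set of formulas) defines exactly the irreflexive frames.

No — not modally definable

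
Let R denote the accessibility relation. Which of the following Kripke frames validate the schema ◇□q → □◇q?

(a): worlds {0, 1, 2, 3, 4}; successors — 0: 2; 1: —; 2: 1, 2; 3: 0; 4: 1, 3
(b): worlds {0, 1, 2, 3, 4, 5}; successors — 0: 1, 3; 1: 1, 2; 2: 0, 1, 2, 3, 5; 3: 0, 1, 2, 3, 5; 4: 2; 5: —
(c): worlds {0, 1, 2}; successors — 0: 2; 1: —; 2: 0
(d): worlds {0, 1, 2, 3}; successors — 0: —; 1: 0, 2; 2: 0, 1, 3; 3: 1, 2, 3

This is the axiom for convergence; its first-order frame correspondent is ∀x ∀y ∀z (Rxy ∧ Rxz → ∃w (Ryw ∧ Rzw)).
(a): fails — R22 and R21 but 2 and 1 have no common successor.
(b): fails — R23 and R25 but 3 and 5 have no common successor.
(c): ✓.
(d): fails — R10 and R10 but 0 and 0 have no common successor.
Valid on: (c).

(c)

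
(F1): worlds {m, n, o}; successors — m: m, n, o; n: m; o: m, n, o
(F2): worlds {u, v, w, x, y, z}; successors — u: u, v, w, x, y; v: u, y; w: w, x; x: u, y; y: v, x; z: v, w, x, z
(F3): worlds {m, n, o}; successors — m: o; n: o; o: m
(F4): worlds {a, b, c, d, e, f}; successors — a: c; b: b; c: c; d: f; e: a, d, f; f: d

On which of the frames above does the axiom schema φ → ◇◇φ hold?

(F1), (F2)

The schema corresponds to a generalized confluence (Geach) condition: ∀x ∃w (x = w ∧ xR²w).
(F1): condition met.
(F2): condition met.
(F3): fails — at n but no w with n=w and nR²w.
(F4): fails — at a but no w with a=w and aR²w.
Valid on: (F1), (F2).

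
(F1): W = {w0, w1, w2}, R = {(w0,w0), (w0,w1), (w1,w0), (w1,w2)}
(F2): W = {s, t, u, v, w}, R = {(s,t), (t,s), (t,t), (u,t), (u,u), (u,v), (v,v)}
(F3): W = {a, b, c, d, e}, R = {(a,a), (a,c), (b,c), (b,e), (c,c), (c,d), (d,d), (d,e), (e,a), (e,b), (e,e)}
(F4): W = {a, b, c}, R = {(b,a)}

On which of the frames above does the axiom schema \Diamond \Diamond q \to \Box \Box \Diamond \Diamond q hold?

This is the axiom for a generalized confluence (Geach) condition; its first-order frame correspondent is \forall x \forall y \forall z ((x R^2 y \wedge x R^2 z) \to \exists w (y = w \wedge z R^2 w)).
(F1): fails — w0R²w0, w0R²w2 but no w with w0=w and w2R²w.
(F2): fails — uR²s, uR²v but no w* with s=w* and vR²w*.
(F3): fails — aR²a, aR²c but no w with a=w and cR²w.
(F4): condition met.

(F4)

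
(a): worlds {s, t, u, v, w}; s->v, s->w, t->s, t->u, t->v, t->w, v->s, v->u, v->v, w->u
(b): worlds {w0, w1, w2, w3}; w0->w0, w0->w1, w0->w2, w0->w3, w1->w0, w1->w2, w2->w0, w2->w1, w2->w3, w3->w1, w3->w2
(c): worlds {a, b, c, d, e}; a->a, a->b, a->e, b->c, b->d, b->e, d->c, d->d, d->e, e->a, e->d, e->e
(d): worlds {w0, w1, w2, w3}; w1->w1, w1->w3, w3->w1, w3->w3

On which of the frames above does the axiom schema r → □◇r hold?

(d)

The schema corresponds to symmetry: ∀x ∀y (Rxy → Ryx).
(a): fails — Rtv but not Rvt.
(b): fails — Rw3w1 but not Rw1w3.
(c): fails — Rbc but not Rcb.
(d): satisfies the condition.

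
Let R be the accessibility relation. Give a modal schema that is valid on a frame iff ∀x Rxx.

□ψ → ψ

The condition is reflexivity. The T schema □ψ → ψ defines it.
Suppose □ψ→ψ is valid. At any x set V(ψ)={w : Rxw}. Then □ψ holds at x, so ψ holds at x, i.e. Rxx.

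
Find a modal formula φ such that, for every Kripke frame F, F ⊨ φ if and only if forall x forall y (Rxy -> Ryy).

A defining formula is □(□q → q) (the T□ axiom).

□(□q → q)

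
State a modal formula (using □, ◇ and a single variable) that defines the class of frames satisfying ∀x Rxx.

□s → s

The condition is reflexivity. The T schema □s → s defines it.
Suppose □s→s is valid. At any x set V(s)={w : Rxw}. Then □s holds at x, so s holds at x, i.e. Rxx.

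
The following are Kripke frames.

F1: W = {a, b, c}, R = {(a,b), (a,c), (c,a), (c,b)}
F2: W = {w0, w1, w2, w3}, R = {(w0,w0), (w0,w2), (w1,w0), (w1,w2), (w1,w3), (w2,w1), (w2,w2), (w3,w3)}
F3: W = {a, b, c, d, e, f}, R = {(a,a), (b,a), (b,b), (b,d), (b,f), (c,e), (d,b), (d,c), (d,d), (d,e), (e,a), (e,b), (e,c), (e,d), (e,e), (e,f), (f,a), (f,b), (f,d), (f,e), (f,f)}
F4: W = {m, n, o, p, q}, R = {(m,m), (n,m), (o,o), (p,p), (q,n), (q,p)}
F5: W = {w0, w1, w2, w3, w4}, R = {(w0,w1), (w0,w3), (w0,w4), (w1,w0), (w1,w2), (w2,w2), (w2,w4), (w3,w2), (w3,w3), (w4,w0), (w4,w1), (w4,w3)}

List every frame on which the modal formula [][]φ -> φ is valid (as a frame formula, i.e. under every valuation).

Frame correspondent (Sahlqvist): forall x exists w (x R^2 w & x = w) — i.e. a generalized confluence (Geach) condition.
F1: fails — at b but no w with bR²w and b=w.
F2: holds.
F3: holds.
F4: fails — at n but no w with nR²w and n=w.
F5: holds.

F2, F3, F5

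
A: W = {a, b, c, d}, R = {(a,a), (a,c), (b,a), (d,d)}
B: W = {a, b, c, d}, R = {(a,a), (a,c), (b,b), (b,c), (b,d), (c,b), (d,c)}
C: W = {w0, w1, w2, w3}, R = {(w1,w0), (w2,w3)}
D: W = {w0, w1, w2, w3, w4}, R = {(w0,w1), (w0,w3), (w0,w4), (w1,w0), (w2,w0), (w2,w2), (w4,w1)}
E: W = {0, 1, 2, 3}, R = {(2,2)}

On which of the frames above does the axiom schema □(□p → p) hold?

E

Frame correspondent (Sahlqvist): ∀x ∀y (Rxy → Ryy) — i.e. shift-reflexivity.
A: fails — Rac but not Rcc.
B: fails — Rbc but not Rcc.
C: fails — Rw1w0 but not Rw0w0.
D: fails — Rw1w0 but not Rw0w0.
E: satisfies the condition.
Valid on: E.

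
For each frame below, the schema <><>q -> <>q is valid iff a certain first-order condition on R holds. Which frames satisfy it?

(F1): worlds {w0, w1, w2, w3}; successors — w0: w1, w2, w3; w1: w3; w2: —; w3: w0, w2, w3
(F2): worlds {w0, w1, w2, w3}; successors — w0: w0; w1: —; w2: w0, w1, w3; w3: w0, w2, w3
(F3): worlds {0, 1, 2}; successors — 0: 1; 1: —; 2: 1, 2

(F3)

Frame correspondent (Sahlqvist): forall x forall y forall z (Rxy & Ryz -> Rxz) — i.e. transitivity.
(F1): fails — Rw3w0 and Rw0w1 but not Rw3w1.
(F2): fails — Rw3w2 and Rw2w1 but not Rw3w1.
(F3): holds.
Valid on: (F3).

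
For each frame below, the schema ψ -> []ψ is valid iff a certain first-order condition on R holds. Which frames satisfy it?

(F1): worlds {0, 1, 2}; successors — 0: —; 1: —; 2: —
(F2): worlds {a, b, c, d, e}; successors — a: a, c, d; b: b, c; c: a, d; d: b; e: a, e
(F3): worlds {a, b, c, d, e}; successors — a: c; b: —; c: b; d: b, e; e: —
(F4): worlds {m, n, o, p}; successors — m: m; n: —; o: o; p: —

This is the axiom for a generalized confluence (Geach) condition; its first-order frame correspondent is forall x forall z (xRz -> exists w (x = w & z = w)).
(F1): condition met.
(F2): fails — aRc but a ≠ c.
(F3): fails — aRc but a ≠ c.
(F4): condition met.

(F1), (F4)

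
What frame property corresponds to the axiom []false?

emptiness of R: forall x forall y ~Rxy

□⊥ is valid iff no world has any successor (otherwise □⊥ fails at any world with one).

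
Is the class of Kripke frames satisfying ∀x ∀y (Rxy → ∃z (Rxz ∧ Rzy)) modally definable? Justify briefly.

This is a Sahlqvist condition; the C4 axiom □□p → □p defines it.
Suppose □□p→□p is valid. Take Rxy and set V(p)={w : xR²w}. Then □□p at x, so □p at x, so p at y, i.e. ∃z(Rxz∧Rzy).

Yes, by □□p → □p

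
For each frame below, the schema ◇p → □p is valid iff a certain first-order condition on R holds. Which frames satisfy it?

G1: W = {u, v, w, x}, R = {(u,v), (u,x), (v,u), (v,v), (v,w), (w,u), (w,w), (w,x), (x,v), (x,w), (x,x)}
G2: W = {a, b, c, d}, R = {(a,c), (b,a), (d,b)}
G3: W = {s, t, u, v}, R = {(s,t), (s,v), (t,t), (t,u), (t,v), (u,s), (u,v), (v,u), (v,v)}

Frame correspondent (Sahlqvist): ∀x ∀y ∀z (Rxy ∧ Rxz → y = z) — i.e. partial functionality.
G1: fails — u sees both v and x.
G2: ✓.
G3: fails — s sees both t and v.
Valid on: G2.

G2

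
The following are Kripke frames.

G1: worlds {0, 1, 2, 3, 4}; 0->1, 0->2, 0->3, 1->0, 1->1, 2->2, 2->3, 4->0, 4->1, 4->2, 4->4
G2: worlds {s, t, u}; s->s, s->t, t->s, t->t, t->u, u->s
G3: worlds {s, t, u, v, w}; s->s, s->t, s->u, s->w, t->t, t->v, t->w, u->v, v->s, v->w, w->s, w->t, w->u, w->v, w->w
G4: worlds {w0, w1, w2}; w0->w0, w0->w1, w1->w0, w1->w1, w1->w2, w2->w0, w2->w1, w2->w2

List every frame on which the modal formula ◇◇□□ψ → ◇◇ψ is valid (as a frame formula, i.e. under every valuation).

Frame correspondent (Sahlqvist): ∀x ∀y (xR²y → ∃w (yR²w ∧ xR²w)) — i.e. a generalized confluence (Geach) condition.
G1: fails — 0R²3 but no w with 3R²w and 0R²w.
G2: holds.
G3: holds.
G4: holds.

G2, G3, G4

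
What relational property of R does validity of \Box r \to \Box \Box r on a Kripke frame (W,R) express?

Suppose □r→□□r is valid. Take Rxy, Ryz and set V(r)={w : Rxw}. Then □r at x, so □□r at x, so □r at y, so r at z, i.e. Rxz.
Conversely, any frame satisfying \forall x \forall y \forall z (Rxy \wedge Ryz \to Rxz) validates the schema.
Frame condition: \forall x \forall y \forall z (Rxy \wedge Ryz \to Rxz).

transitivity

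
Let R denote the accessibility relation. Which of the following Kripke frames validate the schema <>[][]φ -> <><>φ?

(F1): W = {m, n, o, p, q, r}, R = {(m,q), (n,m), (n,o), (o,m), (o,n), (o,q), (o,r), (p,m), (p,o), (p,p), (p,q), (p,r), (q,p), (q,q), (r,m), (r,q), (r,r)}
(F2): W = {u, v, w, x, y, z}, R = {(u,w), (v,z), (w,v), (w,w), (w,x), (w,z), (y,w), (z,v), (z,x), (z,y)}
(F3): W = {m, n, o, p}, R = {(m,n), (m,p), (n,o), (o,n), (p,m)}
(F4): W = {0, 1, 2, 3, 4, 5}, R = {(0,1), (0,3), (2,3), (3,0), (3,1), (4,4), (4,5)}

The schema corresponds to a generalized confluence (Geach) condition: forall x forall y (xRy -> exists w (y R^2 w & x R^2 w)).
(F1): holds.
(F2): fails — vRz but no t with zR²t and vR²t.
(F3): fails — mRn but no w with nR²w and mR²w.
(F4): fails — 0R1 but no w with 1R²w and 0R²w.

(F1)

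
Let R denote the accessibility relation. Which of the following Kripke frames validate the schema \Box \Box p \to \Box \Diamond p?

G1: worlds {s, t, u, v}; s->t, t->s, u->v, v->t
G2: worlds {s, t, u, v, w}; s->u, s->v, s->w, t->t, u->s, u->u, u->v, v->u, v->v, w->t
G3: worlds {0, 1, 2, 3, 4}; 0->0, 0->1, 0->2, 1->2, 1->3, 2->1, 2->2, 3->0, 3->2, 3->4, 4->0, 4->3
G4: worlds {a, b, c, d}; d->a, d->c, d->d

G1, G2, G3

This is the axiom for a generalized confluence (Geach) condition; its first-order frame correspondent is \forall x \forall z (xRz \to \exists w (x R^2 w \wedge zRw)).
G1: holds.
G2: holds.
G3: holds.
G4: fails — dRa but no w with dR²w and aRw.
Valid on: G1, G2, G3.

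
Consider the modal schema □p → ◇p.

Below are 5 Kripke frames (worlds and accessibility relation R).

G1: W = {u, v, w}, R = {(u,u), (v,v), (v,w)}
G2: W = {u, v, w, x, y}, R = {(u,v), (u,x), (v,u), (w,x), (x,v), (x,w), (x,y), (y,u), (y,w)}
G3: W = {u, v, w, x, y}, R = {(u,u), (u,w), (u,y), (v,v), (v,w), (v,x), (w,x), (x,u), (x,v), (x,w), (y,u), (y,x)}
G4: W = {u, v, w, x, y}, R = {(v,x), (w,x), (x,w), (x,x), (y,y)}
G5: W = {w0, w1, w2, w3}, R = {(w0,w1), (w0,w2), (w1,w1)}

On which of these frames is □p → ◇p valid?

G2, G3

This is the axiom for seriality; its first-order frame correspondent is ∀x ∃y Rxy.
G1: fails — world w has no successor.
G2: satisfies the condition.
G3: satisfies the condition.
G4: fails — world u has no successor.
G5: fails — world w2 has no successor.
Valid on: G2, G3.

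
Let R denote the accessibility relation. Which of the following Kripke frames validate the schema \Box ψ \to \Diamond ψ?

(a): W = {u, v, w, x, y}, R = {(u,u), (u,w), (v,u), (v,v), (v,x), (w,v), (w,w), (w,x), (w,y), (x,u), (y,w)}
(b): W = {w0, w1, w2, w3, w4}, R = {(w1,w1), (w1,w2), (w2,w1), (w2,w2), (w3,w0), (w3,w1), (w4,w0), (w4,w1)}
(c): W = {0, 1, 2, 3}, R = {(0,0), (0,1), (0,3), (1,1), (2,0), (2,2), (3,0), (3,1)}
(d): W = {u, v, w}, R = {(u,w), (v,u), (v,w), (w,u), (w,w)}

(a), (c), (d)

Frame correspondent (Sahlqvist): \forall x \exists y Rxy — i.e. seriality.
(a): satisfies the condition.
(b): fails — world w0 has no successor.
(c): satisfies the condition.
(d): satisfies the condition.
Valid on: (a), (c), (d).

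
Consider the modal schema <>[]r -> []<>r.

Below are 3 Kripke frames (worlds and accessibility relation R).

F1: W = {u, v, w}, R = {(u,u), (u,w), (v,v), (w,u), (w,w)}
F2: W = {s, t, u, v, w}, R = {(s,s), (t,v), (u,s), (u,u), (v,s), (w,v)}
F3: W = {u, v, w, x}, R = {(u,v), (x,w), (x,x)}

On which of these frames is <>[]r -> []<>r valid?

F1, F2

This is the axiom for convergence; its first-order frame correspondent is forall x forall y forall z (Rxy & Rxz -> exists w (Ryw & Rzw)).
F1: condition met.
F2: condition met.
F3: fails — Ruv and Ruv but v and v have no common successor.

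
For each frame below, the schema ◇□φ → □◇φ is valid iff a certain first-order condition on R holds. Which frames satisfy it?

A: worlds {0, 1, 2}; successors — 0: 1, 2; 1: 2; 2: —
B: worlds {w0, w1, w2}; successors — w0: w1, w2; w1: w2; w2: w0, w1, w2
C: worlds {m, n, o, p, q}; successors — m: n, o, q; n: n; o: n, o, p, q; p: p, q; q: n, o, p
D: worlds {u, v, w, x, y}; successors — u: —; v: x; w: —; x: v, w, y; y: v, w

B

The schema corresponds to convergence: ∀x ∀y ∀z (Rxy ∧ Rxz → ∃w (Ryw ∧ Rzw)).
A: fails — R01 and R02 but 1 and 2 have no common successor.
B: ✓.
C: fails — Ron and Rop but n and p have no common successor.
D: fails — Rxw and Rxw but w and w have no common successor.
Valid on: B.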